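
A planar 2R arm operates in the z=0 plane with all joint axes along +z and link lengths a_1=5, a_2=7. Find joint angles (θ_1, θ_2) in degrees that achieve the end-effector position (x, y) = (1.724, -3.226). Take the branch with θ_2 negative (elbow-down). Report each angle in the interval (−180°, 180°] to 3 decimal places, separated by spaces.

45.000 -149.998

cos θ_2 = (13.3793−5²−7²)/(2·5·7) = -0.8660; θ_2 = -149.9983° (elbow-down)
β = atan2(-3.2260,1.7240) = -61.8796°; ψ = atan2(-3.5002,-1.0621) = -106.8796°
θ_1 = β − ψ = 45.0000°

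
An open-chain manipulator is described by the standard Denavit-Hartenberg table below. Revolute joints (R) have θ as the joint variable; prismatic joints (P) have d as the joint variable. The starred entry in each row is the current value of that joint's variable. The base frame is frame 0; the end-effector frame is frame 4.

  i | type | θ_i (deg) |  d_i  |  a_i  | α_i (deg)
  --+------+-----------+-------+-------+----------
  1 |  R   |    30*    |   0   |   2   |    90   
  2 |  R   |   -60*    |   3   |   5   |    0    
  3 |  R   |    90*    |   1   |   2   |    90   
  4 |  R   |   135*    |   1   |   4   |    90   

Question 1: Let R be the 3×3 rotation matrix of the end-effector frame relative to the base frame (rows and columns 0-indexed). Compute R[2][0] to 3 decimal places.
End-effector x-axis (col 0 of R) = (-0.1768,-0.9186,-0.3536)
R[2][0] = -0.3536

-0.354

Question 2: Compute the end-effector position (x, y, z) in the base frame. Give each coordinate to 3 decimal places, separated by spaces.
after link 1: o_1 = (1.7321, 1.0000, 0.0000)
after link 2: o_2 = (5.3971, -0.3481, -4.3301)
after link 3: o_3 = (7.3971, -0.3481, -3.3301)
after link 4: o_4 = (7.1230, -3.7723, -5.6104)

7.123 -3.772 -5.610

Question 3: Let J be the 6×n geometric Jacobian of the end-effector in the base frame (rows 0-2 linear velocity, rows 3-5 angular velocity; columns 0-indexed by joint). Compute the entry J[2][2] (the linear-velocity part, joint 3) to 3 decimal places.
-0.217

axis z_2 = (0.5000,-0.8660,0.0000); lever o_n−o_2 = (1.7259,-3.4242,-1.2802)
cross product → J_v[:, 2] = (1.1087,0.6401,-0.2174)
J_ω[:, 2] = z_2
entry J[2][2] = -0.2174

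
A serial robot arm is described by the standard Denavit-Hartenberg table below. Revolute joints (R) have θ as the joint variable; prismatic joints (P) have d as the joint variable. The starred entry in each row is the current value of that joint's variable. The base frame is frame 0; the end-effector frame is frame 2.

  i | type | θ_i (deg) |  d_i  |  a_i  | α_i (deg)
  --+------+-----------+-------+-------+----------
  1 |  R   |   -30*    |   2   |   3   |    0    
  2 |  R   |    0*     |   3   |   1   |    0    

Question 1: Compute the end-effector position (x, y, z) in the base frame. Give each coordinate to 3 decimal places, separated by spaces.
after link 1: o_1 = (2.5981, -1.5000, 2.0000)
after link 2: o_2 = (3.4641, -2.0000, 5.0000)

3.464 -2.000 5.000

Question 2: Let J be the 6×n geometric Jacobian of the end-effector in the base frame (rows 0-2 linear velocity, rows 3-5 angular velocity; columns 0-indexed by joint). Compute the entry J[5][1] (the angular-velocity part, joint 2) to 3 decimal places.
1.000

axis z_1 = (0.0000,0.0000,1.0000); lever o_n−o_1 = (0.8660,-0.5000,3.0000)
cross product → J_v[:, 1] = (0.5000,0.8660,-0.0000)
J_ω[:, 1] = z_1
entry J[5][1] = 1.0000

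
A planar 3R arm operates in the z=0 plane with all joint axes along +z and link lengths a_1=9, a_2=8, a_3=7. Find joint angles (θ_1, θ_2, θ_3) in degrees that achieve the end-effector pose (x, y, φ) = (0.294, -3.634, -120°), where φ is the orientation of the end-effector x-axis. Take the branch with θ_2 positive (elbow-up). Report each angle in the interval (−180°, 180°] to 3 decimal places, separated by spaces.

-29.999 150.001 119.997

wrist centre = target − a_3·(cos φ, sin φ) = (3.7940, 2.4282)
cos θ_2 = (20.2905−9²−8²)/(2·9·8) = -0.8660; θ_2 = 150.0015° (elbow-up)
β = atan2(2.4282,3.7940) = 32.6194°; ψ = atan2(3.9998,2.0717) = 62.6183°
θ_1 = β − ψ = -29.9988°
θ_3 = φ − θ_1 − θ_2 = 119.9973° (wrapped to (-180°,180°])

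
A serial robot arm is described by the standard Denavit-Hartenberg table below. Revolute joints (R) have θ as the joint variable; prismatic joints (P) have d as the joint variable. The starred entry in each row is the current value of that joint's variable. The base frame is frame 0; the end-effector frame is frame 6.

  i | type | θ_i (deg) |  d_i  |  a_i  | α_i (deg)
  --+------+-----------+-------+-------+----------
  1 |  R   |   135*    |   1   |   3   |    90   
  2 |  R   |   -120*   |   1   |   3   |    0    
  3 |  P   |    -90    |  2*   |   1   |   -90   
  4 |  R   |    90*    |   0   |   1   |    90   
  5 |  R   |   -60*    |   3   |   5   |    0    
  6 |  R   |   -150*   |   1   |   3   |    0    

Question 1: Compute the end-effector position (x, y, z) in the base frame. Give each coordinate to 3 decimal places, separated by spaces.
after link 1: o_1 = (-2.1213, 2.1213, 1.0000)
after link 2: o_2 = (-0.3536, 1.7678, -1.5981)
after link 3: o_3 = (1.6730, 2.5696, -1.0981)
after link 4: o_4 = (0.9659, 1.8625, -1.0981)
after link 5: o_5 = (-0.4957, -0.2115, 4.1519)
after link 6: o_6 = (2.4842, 0.4830, 3.3529)

2.484 0.483 3.353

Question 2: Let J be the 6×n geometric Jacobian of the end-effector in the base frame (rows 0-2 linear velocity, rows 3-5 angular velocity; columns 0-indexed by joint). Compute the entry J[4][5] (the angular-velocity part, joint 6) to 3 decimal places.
-0.612

axis z_5 = (0.6124,-0.6124,0.5000); lever o_n−o_5 = (2.9798,0.6944,-0.7990)
cross product → J_v[:, 5] = (0.1421,1.9792,2.2500)
J_ω[:, 5] = z_5
entry J[4][5] = -0.6124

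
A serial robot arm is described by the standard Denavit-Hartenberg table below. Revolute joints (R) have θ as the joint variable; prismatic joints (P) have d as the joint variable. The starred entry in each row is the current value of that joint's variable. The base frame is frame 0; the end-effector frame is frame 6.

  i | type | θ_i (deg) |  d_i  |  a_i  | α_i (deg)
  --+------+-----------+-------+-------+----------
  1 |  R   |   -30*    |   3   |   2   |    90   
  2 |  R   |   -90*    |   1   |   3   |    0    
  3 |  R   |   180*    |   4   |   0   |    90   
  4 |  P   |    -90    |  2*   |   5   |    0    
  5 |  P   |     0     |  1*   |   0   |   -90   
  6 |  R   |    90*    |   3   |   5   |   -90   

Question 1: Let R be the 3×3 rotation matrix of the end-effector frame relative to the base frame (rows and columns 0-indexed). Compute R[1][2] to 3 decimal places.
End-effector z-axis (col 2 of R) = (-0.5000,-0.8660,0.0000)
R[1][2] = -0.8660

-0.866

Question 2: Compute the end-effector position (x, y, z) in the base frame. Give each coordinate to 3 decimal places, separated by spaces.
0.000 0.000 3.000

after link 1: o_1 = (1.7321, -1.0000, 3.0000)
after link 2: o_2 = (1.2321, -1.8660, 0.0000)
after link 3: o_3 = (-0.7679, -5.3301, 0.0000)
after link 4: o_4 = (3.4641, -2.0000, 0.0000)
after link 5: o_5 = (4.3301, -2.5000, 0.0000)
after link 6: o_6 = (0.0000, 0.0000, 3.0000)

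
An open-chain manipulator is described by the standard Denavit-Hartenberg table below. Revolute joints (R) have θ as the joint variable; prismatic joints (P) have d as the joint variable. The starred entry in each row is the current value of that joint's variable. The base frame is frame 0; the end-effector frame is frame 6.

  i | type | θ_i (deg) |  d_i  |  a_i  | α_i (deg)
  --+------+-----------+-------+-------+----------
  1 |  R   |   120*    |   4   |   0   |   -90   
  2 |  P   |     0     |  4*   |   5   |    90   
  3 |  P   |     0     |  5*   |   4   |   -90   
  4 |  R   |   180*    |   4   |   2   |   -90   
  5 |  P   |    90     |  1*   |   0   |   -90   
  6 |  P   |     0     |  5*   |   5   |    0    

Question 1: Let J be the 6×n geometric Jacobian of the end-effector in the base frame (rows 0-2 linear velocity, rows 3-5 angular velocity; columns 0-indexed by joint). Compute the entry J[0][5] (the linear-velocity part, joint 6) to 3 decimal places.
prismatic axis z_5 = (-0.5000,0.8660,0.0000)
J_v[:, 5] = z_5; J_ω[:, 5] = (0,0,0)
entry J[0][5] = -0.5000

-0.500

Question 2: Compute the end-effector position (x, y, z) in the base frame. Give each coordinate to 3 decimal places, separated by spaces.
-8.598 8.892 10.000

after link 1: o_1 = (0.0000, 0.0000, 4.0000)
after link 2: o_2 = (-5.9641, 2.3301, 4.0000)
after link 3: o_3 = (-7.9641, 5.7942, 9.0000)
after link 4: o_4 = (-10.4282, 2.0622, 9.0000)
after link 5: o_5 = (-10.4282, 2.0622, 10.0000)
after link 6: o_6 = (-8.5981, 8.8923, 10.0000)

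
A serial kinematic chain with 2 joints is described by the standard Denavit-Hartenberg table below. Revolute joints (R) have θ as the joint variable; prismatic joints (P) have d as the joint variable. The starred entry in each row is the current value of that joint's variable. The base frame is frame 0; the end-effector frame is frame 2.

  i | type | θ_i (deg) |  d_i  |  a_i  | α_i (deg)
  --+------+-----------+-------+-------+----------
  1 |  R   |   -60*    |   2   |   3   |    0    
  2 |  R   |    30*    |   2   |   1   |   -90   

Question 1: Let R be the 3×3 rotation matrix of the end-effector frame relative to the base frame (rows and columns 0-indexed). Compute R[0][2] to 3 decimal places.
0.500

End-effector z-axis (col 2 of R) = (0.5000,0.8660,0.0000)
R[0][2] = 0.5000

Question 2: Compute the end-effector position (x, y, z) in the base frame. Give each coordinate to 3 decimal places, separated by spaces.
after link 1: o_1 = (1.5000, -2.5981, 2.0000)
after link 2: o_2 = (2.3660, -3.0981, 4.0000)

2.366 -3.098 4.000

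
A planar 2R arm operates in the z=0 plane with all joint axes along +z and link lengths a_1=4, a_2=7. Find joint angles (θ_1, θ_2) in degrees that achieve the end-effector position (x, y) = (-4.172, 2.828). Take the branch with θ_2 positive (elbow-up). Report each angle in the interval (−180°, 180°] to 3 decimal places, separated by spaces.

45.009 134.998

cos θ_2 = (25.4032−4²−7²)/(2·4·7) = -0.7071; θ_2 = 134.9983° (elbow-up)
β = atan2(2.8280,-4.1720) = 145.8685°; ψ = atan2(4.9499,-0.9496) = 100.8599°
θ_1 = β − ψ = 45.0087°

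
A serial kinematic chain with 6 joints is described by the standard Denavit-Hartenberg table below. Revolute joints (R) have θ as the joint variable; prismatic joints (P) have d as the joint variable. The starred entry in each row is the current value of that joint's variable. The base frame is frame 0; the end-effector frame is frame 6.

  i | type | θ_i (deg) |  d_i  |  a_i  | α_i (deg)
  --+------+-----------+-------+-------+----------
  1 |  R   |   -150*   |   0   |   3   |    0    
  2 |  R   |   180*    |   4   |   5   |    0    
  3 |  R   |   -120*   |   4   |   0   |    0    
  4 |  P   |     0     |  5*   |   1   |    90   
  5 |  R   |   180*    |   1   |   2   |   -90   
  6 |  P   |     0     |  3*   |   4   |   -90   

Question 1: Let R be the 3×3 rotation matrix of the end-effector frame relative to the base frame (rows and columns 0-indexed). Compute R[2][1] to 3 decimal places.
1.000

End-effector y-axis (col 1 of R) = (0.0000,-0.0000,1.0000)
R[2][1] = 1.0000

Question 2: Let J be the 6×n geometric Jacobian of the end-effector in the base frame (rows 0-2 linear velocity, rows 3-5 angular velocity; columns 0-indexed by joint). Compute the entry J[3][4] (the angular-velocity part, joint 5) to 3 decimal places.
-1.000

axis z_4 = (-1.0000,0.0000,0.0000); lever o_n−o_4 = (-1.0000,6.0000,-3.0000)
cross product → J_v[:, 4] = (-0.0000,-3.0000,-6.0000)
J_ω[:, 4] = z_4
entry J[3][4] = -1.0000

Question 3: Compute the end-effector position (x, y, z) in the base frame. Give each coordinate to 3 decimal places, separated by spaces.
after link 1: o_1 = (-2.5981, -1.5000, 0.0000)
after link 2: o_2 = (1.7321, 1.0000, 4.0000)
after link 3: o_3 = (1.7321, 1.0000, 8.0000)
after link 4: o_4 = (1.7321, -0.0000, 13.0000)
after link 5: o_5 = (0.7321, 2.0000, 13.0000)
after link 6: o_6 = (0.7321, 6.0000, 10.0000)

0.732 6.000 10.000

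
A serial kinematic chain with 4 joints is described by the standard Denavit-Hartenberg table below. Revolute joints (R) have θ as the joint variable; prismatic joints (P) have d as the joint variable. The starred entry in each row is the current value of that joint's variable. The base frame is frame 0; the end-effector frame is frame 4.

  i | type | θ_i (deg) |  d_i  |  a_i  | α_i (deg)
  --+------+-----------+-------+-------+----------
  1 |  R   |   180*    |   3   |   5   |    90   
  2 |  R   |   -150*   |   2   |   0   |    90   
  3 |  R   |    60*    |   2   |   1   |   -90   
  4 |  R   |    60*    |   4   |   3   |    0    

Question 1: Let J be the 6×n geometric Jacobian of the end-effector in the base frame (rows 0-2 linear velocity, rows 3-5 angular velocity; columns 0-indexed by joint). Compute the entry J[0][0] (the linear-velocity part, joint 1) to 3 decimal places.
-6.165

axis z_0 = ẑ; lever o_n−o_0 = (-7.2165,6.1651,3.5891)
cross product → J_v[:, 0] = (-6.1651,-7.2165,0.0000)
J_ω[:, 0] = z_0
entry J[0][0] = -6.1651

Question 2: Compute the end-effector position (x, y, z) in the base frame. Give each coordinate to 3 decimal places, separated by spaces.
after link 1: o_1 = (-5.0000, 0.0000, 3.0000)
after link 2: o_2 = (-5.0000, 2.0000, 3.0000)
after link 3: o_3 = (-3.5670, 2.8660, 4.4821)
after link 4: o_4 = (-7.2165, 6.1651, 3.5891)

-7.217 6.165 3.589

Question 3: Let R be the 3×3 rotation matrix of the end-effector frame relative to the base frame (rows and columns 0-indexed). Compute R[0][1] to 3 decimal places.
End-effector y-axis (col 1 of R) = (-0.6250,-0.7500,-0.2165)
R[0][1] = -0.6250

-0.625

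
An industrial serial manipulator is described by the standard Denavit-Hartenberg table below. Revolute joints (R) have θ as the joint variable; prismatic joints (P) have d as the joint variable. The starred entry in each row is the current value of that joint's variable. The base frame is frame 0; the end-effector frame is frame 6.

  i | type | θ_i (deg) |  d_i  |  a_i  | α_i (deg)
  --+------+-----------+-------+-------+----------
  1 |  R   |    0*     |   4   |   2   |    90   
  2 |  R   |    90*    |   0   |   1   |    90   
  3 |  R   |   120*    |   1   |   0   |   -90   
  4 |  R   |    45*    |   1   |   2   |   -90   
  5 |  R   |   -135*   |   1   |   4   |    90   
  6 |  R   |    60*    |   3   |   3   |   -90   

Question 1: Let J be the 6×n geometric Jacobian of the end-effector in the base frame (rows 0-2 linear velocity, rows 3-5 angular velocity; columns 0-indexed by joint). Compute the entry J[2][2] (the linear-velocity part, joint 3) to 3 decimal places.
axis z_2 = (1.0000,-0.0000,-0.0000); lever o_n−o_2 = (1.2916,6.0431,0.2930)
cross product → J_v[:, 2] = (0.0000,-0.2930,6.0431)
J_ω[:, 2] = z_2
entry J[2][2] = 6.0431

6.043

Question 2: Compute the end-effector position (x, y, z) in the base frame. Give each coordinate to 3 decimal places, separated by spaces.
3.292 6.043 5.293

after link 1: o_1 = (2.0000, 0.0000, 4.0000)
after link 2: o_2 = (2.0000, 0.0000, 5.0000)
after link 3: o_3 = (3.0000, 0.0000, 5.0000)
after link 4: o_4 = (1.5858, -0.7247, 3.4269)
after link 5: o_5 = (2.8787, 3.0339, 2.3309)
after link 6: o_6 = (3.2916, 6.0431, 5.2930)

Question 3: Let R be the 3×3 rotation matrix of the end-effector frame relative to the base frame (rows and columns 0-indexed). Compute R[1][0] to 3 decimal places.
End-effector x-axis (col 0 of R) = (-0.3624,0.9236,0.1250)
R[1][0] = 0.9236

0.924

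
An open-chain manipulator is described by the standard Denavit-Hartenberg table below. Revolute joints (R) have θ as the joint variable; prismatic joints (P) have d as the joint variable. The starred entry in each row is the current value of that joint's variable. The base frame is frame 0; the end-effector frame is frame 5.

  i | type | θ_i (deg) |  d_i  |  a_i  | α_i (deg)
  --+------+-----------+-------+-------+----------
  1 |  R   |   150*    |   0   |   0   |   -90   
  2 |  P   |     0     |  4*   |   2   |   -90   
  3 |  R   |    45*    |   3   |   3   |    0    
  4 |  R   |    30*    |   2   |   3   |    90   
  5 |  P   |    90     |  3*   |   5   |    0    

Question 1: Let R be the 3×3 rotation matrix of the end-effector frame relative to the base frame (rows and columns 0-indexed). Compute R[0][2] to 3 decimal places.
-0.966

End-effector z-axis (col 2 of R) = (-0.9659,0.2588,-0.0000)
R[0][2] = -0.9659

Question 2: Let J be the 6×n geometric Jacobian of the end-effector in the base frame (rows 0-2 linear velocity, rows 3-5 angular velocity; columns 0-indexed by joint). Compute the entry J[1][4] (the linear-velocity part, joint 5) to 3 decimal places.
0.259

prismatic axis z_4 = (-0.9659,0.2588,-0.0000)
J_v[:, 4] = z_4; J_ω[:, 4] = (0,0,0)
entry J[1][4] = 0.2588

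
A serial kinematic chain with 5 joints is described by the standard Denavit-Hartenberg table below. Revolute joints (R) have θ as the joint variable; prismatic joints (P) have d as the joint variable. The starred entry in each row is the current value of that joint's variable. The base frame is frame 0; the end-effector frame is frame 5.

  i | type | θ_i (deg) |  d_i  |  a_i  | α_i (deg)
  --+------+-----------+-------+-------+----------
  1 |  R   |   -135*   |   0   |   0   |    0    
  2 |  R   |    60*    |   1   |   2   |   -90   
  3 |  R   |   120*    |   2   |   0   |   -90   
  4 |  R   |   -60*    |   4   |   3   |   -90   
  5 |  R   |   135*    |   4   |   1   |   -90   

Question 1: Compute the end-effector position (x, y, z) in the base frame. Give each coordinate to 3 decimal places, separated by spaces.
1.101 3.563 -1.346

after link 1: o_1 = (0.0000, 0.0000, 0.0000)
after link 2: o_2 = (0.5176, -1.9319, 1.0000)
after link 3: o_3 = (2.4495, -1.4142, 1.0000)
after link 4: o_4 = (3.8683, 3.3287, 1.7010)
after link 5: o_5 = (1.1009, 3.5634, -1.3464)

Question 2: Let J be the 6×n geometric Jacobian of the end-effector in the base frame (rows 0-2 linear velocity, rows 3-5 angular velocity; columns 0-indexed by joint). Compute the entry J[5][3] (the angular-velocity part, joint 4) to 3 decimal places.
0.500

axis z_3 = (-0.2241,0.8365,0.5000); lever o_n−o_3 = (-1.3485,4.9776,-2.3464)
cross product → J_v[:, 3] = (-4.4516,-1.2002,0.0124)
J_ω[:, 3] = z_3
entry J[5][3] = 0.5000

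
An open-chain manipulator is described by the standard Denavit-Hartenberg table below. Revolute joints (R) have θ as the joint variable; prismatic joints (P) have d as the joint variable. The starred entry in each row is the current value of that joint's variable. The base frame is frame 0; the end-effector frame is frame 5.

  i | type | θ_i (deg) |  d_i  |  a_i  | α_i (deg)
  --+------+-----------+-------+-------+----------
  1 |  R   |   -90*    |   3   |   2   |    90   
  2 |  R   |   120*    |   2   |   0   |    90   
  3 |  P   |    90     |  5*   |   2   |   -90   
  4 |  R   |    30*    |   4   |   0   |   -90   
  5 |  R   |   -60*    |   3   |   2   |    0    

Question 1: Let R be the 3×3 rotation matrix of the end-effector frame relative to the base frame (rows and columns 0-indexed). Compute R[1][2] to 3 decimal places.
0.750

End-effector z-axis (col 2 of R) = (0.5000,0.7500,-0.4330)
R[1][2] = 0.7500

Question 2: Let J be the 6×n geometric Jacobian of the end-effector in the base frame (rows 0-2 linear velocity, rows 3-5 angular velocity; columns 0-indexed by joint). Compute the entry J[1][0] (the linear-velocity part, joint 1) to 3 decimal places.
-3.366

axis z_0 = ẑ; lever o_n−o_0 = (-3.3660,-6.5131,-1.0131)
cross product → J_v[:, 0] = (6.5131,-3.3660,0.0000)
J_ω[:, 0] = z_0
entry J[1][0] = -3.3660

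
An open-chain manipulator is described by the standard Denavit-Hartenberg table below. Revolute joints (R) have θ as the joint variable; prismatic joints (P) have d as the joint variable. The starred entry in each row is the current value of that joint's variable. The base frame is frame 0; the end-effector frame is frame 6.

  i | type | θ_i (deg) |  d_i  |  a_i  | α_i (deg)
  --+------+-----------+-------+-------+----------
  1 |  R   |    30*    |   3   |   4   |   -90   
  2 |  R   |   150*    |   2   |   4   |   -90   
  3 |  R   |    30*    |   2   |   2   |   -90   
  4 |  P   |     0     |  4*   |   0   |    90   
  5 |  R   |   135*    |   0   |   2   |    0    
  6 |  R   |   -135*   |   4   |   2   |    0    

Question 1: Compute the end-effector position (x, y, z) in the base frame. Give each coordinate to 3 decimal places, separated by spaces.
0.208 -4.478 6.430

after link 1: o_1 = (3.4641, 2.0000, 3.0000)
after link 2: o_2 = (-0.5359, 2.0000, 1.0000)
after link 3: o_3 = (-2.2010, -0.1160, 1.8660)
after link 4: o_4 = (1.0311, -2.2500, 2.8660)
after link 5: o_5 = (2.7388, -1.8618, 3.8320)
after link 6: o_6 = (0.2077, -4.4778, 6.4300)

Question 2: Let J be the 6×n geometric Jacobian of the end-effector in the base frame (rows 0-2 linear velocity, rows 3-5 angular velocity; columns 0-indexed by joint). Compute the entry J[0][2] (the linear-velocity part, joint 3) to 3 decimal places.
axis z_2 = (-0.4330,-0.2500,0.8660); lever o_n−o_2 = (0.7436,-6.4778,5.4300)
cross product → J_v[:, 2] = (4.2524,2.9953,2.9909)
J_ω[:, 2] = z_2
entry J[0][2] = 4.2524

4.252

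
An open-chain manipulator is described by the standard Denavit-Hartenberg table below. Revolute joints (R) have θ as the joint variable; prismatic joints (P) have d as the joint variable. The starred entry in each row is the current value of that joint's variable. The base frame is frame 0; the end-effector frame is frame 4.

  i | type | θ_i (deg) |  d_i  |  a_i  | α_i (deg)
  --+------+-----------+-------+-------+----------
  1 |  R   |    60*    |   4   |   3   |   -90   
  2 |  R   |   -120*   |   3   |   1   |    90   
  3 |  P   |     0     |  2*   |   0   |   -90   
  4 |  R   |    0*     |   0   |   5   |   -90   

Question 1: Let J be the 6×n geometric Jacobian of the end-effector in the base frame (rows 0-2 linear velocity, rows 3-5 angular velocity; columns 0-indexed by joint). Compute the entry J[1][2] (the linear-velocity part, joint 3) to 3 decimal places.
-0.750

prismatic axis z_2 = (-0.4330,-0.7500,-0.5000)
J_v[:, 2] = z_2; J_ω[:, 2] = (0,0,0)
entry J[1][2] = -0.7500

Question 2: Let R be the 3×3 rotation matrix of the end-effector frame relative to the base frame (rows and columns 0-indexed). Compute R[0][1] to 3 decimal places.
End-effector y-axis (col 1 of R) = (0.8660,-0.5000,-0.0000)
R[0][1] = 0.8660

0.866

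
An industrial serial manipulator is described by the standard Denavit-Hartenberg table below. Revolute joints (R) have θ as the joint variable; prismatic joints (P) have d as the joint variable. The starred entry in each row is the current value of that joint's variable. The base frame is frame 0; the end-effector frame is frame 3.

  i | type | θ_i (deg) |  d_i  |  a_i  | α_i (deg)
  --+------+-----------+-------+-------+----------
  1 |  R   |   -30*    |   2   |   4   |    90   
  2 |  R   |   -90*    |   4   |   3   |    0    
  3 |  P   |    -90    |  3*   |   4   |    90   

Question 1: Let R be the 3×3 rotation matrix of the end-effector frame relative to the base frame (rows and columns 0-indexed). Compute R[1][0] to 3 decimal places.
End-effector x-axis (col 0 of R) = (-0.8660,0.5000,-0.0000)
R[1][0] = 0.5000

0.500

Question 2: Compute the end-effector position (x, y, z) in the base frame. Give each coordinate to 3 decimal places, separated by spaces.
-3.500 -6.062 -1.000

after link 1: o_1 = (3.4641, -2.0000, 2.0000)
after link 2: o_2 = (1.4641, -5.4641, -1.0000)
after link 3: o_3 = (-3.5000, -6.0622, -1.0000)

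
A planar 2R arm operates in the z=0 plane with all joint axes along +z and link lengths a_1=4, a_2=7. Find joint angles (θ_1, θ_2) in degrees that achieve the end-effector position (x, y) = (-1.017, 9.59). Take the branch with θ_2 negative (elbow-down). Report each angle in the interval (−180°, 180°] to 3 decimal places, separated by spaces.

135.000 -59.997

cos θ_2 = (93.0024−4²−7²)/(2·4·7) = 0.5000; θ_2 = -59.9972° (elbow-down)
β = atan2(9.5900,-1.0170) = 96.0535°; ψ = atan2(-6.0620,7.5003) = -38.9464°
θ_1 = β − ψ = 134.9998°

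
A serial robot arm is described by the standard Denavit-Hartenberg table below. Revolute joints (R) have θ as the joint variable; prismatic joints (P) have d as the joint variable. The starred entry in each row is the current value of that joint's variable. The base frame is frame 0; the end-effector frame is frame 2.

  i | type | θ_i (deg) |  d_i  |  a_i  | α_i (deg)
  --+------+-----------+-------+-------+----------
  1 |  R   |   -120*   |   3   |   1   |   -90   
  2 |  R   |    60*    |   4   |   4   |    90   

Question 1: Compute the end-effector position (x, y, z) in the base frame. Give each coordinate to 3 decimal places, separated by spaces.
after link 1: o_1 = (-0.5000, -0.8660, 3.0000)
after link 2: o_2 = (1.9641, -4.5981, -0.4641)

1.964 -4.598 -0.464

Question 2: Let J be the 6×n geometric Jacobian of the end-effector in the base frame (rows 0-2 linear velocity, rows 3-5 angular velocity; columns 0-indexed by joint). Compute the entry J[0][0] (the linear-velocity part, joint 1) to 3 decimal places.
axis z_0 = ẑ; lever o_n−o_0 = (1.9641,-4.5981,-0.4641)
cross product → J_v[:, 0] = (4.5981,1.9641,-0.0000)
J_ω[:, 0] = z_0
entry J[0][0] = 4.5981

4.598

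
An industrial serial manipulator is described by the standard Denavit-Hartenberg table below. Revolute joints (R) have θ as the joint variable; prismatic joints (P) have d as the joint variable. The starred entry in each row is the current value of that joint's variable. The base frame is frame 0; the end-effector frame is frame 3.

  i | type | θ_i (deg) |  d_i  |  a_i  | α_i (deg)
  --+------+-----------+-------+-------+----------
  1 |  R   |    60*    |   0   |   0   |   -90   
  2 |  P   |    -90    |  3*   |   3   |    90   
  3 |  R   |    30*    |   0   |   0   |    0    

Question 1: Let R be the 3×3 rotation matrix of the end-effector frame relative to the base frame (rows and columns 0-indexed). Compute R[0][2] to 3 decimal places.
End-effector z-axis (col 2 of R) = (-0.5000,-0.8660,0.0000)
R[0][2] = -0.5000

-0.500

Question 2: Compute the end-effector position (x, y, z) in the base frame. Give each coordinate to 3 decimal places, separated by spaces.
-2.598 1.500 3.000

after link 1: o_1 = (0.0000, 0.0000, 0.0000)
after link 2: o_2 = (-2.5981, 1.5000, 3.0000)
after link 3: o_3 = (-2.5981, 1.5000, 3.0000)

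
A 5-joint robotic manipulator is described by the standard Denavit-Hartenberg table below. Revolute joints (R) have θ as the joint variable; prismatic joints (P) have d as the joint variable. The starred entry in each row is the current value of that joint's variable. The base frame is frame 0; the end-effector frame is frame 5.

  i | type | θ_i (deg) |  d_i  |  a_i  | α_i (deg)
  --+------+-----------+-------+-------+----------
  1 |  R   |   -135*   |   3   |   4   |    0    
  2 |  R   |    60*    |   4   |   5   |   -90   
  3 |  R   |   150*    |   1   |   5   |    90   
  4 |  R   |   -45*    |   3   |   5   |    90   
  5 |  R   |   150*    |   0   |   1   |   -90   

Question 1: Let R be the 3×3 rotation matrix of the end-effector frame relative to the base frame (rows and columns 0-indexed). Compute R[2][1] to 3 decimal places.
End-effector y-axis (col 1 of R) = (0.5245,0.7745,-0.3536)
R[2][1] = -0.3536

-0.354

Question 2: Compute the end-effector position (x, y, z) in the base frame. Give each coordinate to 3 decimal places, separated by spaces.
-4.715 -3.218 0.007

after link 1: o_1 = (-2.8284, -2.8284, 3.0000)
after link 2: o_2 = (-1.5343, -7.6581, 7.0000)
after link 3: o_3 = (-1.6891, -3.2167, 4.5000)
after link 4: o_4 = (-5.5084, -2.6231, 0.1342)
after link 5: o_5 = (-4.7150, -3.2183, 0.0073)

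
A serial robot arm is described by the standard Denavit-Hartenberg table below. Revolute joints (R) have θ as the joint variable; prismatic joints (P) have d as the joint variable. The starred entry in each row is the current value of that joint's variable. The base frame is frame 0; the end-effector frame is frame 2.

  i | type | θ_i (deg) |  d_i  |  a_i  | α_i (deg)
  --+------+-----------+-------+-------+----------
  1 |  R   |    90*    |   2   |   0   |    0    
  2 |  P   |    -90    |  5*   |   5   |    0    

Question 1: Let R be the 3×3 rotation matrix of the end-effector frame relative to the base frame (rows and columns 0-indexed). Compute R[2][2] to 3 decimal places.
End-effector z-axis (col 2 of R) = (0.0000,0.0000,1.0000)
R[2][2] = 1.0000

1.000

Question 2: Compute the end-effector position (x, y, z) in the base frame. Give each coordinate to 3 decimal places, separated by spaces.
after link 1: o_1 = (0.0000, 0.0000, 2.0000)
after link 2: o_2 = (5.0000, 0.0000, 7.0000)

5.000 0.000 7.000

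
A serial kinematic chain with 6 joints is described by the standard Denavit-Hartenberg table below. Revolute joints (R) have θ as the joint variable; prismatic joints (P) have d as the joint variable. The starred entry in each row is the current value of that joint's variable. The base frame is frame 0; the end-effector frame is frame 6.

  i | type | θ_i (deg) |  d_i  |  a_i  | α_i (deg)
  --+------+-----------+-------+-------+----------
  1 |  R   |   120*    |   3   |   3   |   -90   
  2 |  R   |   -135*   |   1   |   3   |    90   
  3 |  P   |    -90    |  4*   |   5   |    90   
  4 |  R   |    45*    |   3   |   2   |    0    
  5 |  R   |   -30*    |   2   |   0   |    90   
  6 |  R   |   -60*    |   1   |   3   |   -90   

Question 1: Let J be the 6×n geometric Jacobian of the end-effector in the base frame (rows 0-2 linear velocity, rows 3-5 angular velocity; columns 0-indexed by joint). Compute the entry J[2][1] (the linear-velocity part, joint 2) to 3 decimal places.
axis z_1 = (-0.8660,-0.5000,0.0000); lever o_n−o_1 = (8.0892,0.2330,-2.9970)
cross product → J_v[:, 1] = (1.4985,-2.5955,3.8428)
J_ω[:, 1] = z_1
entry J[2][1] = 3.8428

3.843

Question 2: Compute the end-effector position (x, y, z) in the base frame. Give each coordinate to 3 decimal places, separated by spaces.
6.589 2.831 0.003

after link 1: o_1 = (-1.5000, 2.5981, 3.0000)
after link 2: o_2 = (-1.3054, 0.2610, 5.1213)
after link 3: o_3 = (4.4390, 0.3115, 2.2929)
after link 4: o_4 = (5.1031, 1.9897, -0.8284)
after link 5: o_5 = (4.3960, 3.2144, -2.2426)
after link 6: o_6 = (6.5892, 2.8310, 0.0030)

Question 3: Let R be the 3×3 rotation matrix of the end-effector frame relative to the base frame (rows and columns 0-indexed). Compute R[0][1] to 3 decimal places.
0.117

End-effector y-axis (col 1 of R) = (0.1174,-0.7209,-0.6830)
R[0][1] = 0.1174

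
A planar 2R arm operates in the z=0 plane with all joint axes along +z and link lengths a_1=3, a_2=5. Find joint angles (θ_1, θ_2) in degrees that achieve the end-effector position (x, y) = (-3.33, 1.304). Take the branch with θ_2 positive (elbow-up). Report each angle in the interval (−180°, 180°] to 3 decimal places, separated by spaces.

cos θ_2 = (12.7893−3²−5²)/(2·3·5) = -0.7070; θ_2 = 134.9932° (elbow-up)
β = atan2(1.3040,-3.3300) = 158.6151°; ψ = atan2(3.5360,-0.5351) = 98.6056°
θ_1 = β − ψ = 60.0095°

60.010 134.993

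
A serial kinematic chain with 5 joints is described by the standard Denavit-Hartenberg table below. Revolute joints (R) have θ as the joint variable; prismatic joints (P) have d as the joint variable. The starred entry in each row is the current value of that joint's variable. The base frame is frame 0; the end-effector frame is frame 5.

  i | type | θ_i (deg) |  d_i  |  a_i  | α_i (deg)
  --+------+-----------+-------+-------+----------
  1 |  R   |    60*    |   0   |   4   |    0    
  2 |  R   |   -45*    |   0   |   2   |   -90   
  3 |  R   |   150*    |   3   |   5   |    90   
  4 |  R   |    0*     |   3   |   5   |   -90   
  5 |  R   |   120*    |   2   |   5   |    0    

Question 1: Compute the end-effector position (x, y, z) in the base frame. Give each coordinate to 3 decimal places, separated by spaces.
after link 1: o_1 = (2.0000, 3.4641, 0.0000)
after link 2: o_2 = (3.9319, 3.9817, 0.0000)
after link 3: o_3 = (-1.0272, 5.7588, -2.5000)
after link 4: o_4 = (-3.7609, 5.0263, -7.5981)
after link 5: o_5 = (-4.2785, 6.9582, -2.5981)

-4.279 6.958 -2.598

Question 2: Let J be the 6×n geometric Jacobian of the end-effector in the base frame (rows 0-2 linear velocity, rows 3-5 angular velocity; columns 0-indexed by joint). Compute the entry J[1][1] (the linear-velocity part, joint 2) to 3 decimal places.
-6.279

axis z_1 = (0.0000,0.0000,1.0000); lever o_n−o_1 = (-6.2785,3.4941,-2.5981)
cross product → J_v[:, 1] = (-3.4941,-6.2785,0.0000)
J_ω[:, 1] = z_1
entry J[1][1] = -6.2785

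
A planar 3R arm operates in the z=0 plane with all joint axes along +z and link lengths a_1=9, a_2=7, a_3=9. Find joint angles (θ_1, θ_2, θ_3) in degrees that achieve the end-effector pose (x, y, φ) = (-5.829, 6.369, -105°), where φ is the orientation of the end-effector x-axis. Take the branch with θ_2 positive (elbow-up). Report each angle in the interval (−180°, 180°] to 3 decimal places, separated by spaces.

89.999 29.998 135.003

wrist centre = target − a_3·(cos φ, sin φ) = (-3.4996, 15.0623)
cos θ_2 = (239.1213−9²−7²)/(2·9·7) = 0.8660; θ_2 = 29.9981° (elbow-up)
β = atan2(15.0623,-3.4996) = 103.0802°; ψ = atan2(3.4998,15.0623) = 13.0809°
θ_1 = β − ψ = 89.9993°
θ_3 = φ − θ_1 − θ_2 = 135.0025° (wrapped to (-180°,180°])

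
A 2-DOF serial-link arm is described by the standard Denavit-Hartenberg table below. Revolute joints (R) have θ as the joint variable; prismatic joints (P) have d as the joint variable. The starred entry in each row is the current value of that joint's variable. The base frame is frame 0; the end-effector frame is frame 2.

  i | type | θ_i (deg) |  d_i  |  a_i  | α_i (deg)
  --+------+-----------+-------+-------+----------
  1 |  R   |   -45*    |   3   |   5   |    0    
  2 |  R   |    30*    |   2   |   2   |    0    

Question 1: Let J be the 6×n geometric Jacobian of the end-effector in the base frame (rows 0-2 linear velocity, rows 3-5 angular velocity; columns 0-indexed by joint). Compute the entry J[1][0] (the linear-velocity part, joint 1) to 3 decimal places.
axis z_0 = ẑ; lever o_n−o_0 = (5.4674,-4.0532,5.0000)
cross product → J_v[:, 0] = (4.0532,5.4674,-0.0000)
J_ω[:, 0] = z_0
entry J[1][0] = 5.4674

5.467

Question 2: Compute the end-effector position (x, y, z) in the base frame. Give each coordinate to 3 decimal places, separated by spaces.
after link 1: o_1 = (3.5355, -3.5355, 3.0000)
after link 2: o_2 = (5.4674, -4.0532, 5.0000)

5.467 -4.053 5.000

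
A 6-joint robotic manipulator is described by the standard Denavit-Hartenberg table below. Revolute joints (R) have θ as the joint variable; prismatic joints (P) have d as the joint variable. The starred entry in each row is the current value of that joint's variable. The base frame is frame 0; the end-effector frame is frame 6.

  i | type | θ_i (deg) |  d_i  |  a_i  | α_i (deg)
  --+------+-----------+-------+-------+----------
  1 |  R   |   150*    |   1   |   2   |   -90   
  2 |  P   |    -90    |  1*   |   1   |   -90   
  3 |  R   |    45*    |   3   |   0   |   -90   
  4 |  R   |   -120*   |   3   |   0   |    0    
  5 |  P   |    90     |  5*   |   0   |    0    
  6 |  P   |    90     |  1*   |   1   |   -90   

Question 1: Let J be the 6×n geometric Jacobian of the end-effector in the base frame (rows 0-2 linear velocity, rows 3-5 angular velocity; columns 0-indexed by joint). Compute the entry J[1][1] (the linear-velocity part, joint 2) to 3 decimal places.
prismatic axis z_1 = (-0.5000,-0.8660,0.0000)
J_v[:, 1] = z_1; J_ω[:, 1] = (0,0,0)
entry J[1][1] = -0.8660

-0.866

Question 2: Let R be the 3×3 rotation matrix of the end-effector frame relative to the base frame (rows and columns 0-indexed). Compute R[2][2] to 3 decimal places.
End-effector z-axis (col 2 of R) = (0.1268,-0.7803,-0.6124)
R[2][2] = -0.6124

-0.612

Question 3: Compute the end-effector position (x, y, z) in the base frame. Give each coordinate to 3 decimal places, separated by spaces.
-0.721 7.019 -4.010

after link 1: o_1 = (-1.7321, 1.0000, 1.0000)
after link 2: o_2 = (-2.2321, 0.1340, 2.0000)
after link 3: o_3 = (-4.8301, 1.6340, 2.0000)
after link 4: o_4 = (-3.7695, 3.4711, -0.1213)
after link 5: o_5 = (-2.0017, 6.5330, -3.6569)
after link 6: o_6 = (-0.7214, 7.0185, -4.0104)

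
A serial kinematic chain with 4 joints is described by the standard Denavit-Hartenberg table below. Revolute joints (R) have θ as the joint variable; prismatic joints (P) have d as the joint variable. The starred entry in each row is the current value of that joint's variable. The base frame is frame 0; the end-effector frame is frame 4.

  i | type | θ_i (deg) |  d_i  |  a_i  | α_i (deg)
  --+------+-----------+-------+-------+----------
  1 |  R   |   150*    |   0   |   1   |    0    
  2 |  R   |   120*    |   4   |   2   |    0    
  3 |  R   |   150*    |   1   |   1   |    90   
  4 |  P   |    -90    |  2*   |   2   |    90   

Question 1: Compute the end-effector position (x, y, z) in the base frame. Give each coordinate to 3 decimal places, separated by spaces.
after link 1: o_1 = (-0.8660, 0.5000, 0.0000)
after link 2: o_2 = (-0.8660, -1.5000, 4.0000)
after link 3: o_3 = (-0.3660, -0.6340, 5.0000)
after link 4: o_4 = (1.3660, -1.6340, 3.0000)

1.366 -1.634 3.000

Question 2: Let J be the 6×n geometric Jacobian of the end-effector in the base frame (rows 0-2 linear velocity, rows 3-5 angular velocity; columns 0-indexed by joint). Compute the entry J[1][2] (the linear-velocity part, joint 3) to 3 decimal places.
axis z_2 = (0.0000,0.0000,1.0000); lever o_n−o_2 = (2.2321,-0.1340,-1.0000)
cross product → J_v[:, 2] = (0.1340,2.2321,-0.0000)
J_ω[:, 2] = z_2
entry J[1][2] = 2.2321

2.232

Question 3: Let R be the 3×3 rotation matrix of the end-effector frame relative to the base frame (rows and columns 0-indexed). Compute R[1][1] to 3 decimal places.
End-effector y-axis (col 1 of R) = (0.8660,-0.5000,0.0000)
R[1][1] = -0.5000

-0.500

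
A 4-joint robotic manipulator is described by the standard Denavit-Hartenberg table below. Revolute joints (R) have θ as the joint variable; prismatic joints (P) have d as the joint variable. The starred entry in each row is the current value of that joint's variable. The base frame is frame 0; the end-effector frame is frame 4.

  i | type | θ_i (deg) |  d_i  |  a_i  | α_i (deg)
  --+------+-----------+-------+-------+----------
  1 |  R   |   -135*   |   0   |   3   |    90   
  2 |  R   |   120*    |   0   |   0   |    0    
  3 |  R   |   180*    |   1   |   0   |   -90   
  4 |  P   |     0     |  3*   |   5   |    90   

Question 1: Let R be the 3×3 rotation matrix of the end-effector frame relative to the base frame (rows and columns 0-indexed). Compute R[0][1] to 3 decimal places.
End-effector y-axis (col 1 of R) = (-0.6124,-0.6124,0.5000)
R[0][1] = -0.6124

-0.612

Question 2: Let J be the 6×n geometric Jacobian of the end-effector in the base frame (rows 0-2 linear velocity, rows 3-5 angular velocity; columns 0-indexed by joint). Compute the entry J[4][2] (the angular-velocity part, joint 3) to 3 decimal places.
0.707

axis z_2 = (-0.7071,0.7071,0.0000); lever o_n−o_2 = (-4.3120,-2.8978,-2.8301)
cross product → J_v[:, 2] = (-2.0012,-2.0012,5.0981)
J_ω[:, 2] = z_2
entry J[4][2] = 0.7071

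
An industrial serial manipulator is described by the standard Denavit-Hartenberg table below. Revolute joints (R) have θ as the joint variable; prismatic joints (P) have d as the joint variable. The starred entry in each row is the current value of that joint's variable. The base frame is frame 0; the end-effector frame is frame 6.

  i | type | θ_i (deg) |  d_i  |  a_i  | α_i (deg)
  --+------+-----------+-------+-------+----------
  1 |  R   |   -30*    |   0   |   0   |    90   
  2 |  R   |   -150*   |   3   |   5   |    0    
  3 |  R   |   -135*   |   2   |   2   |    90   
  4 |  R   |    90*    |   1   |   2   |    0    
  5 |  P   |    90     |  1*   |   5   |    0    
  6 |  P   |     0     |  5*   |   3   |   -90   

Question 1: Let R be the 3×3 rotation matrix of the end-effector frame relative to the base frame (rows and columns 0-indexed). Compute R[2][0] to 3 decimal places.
-0.966

End-effector x-axis (col 0 of R) = (-0.2241,0.1294,-0.9659)
R[2][0] = -0.9659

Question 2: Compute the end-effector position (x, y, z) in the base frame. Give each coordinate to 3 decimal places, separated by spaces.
after link 1: o_1 = (0.0000, 0.0000, 0.0000)
after link 2: o_2 = (-5.2500, -0.4330, -2.5000)
after link 3: o_3 = (-5.8017, -2.4239, -0.5681)
after link 4: o_4 = (-5.9652, -4.6389, -0.8270)
after link 5: o_5 = (-6.2494, -4.4748, -5.9154)
after link 6: o_6 = (-2.7392, -6.5014, -10.1073)

-2.739 -6.501 -10.107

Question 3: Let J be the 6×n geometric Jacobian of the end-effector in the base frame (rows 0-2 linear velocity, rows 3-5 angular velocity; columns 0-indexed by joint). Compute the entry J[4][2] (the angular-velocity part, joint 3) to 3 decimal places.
-0.866

axis z_2 = (-0.5000,-0.8660,0.0000); lever o_n−o_2 = (2.5108,-6.0684,-7.6073)
cross product → J_v[:, 2] = (6.5881,-3.8036,5.2086)
J_ω[:, 2] = z_2
entry J[4][2] = -0.8660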